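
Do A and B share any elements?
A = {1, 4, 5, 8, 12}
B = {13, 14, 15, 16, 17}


Disjoint means A ∩ B = ∅.
A ∩ B = ∅
A ∩ B = ∅, so A and B are disjoint.

No — A and B share no elements (A ∩ B = ∅), so they are disjoint


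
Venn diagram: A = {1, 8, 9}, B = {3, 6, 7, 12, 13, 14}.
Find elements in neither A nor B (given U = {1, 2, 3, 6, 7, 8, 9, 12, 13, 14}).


A = {1, 8, 9}
B = {3, 6, 7, 12, 13, 14}
Region: in neither A nor B (given U = {1, 2, 3, 6, 7, 8, 9, 12, 13, 14})
Elements: {2}

Elements in neither A nor B (given U = {1, 2, 3, 6, 7, 8, 9, 12, 13, 14}): {2}


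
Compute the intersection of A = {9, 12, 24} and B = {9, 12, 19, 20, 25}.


A ∩ B = elements in both A and B
A = {9, 12, 24}
B = {9, 12, 19, 20, 25}
A ∩ B = {9, 12}

A ∩ B = {9, 12}


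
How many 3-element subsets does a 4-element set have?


C(n,k) = n! / (k!(n-k)!)
C(4,3) = 4! / (3!1!)
= 4

C(4,3) = 4


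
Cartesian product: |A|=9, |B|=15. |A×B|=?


|A × B| = |A| × |B|
= 9 × 15
= 135

|A × B| = 135


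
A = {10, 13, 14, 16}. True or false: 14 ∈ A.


A = {10, 13, 14, 16}
Checking if 14 is in A
14 is in A → True

14 ∈ A


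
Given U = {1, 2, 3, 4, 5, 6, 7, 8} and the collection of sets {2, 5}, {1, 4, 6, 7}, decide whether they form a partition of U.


A partition requires: (1) non-empty parts, (2) pairwise disjoint, (3) union = U
Parts: {2, 5}, {1, 4, 6, 7}
Union of parts: {1, 2, 4, 5, 6, 7}
U = {1, 2, 3, 4, 5, 6, 7, 8}
All non-empty? True
Pairwise disjoint? True
Covers U? False

No, not a valid partition


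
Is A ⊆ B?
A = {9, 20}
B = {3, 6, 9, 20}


A ⊆ B means every element of A is in B.
All elements of A are in B.
So A ⊆ B.

Yes, A ⊆ B


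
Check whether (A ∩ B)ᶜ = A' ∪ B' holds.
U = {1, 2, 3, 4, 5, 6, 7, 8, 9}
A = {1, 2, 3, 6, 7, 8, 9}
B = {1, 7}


LHS: A ∩ B = {1, 7}
(A ∩ B)' = U \ (A ∩ B) = {2, 3, 4, 5, 6, 8, 9}
A' = {4, 5}, B' = {2, 3, 4, 5, 6, 8, 9}
Claimed RHS: A' ∪ B' = {2, 3, 4, 5, 6, 8, 9}
Identity is VALID: LHS = RHS = {2, 3, 4, 5, 6, 8, 9} ✓

Identity is valid. (A ∩ B)' = A' ∪ B' = {2, 3, 4, 5, 6, 8, 9}


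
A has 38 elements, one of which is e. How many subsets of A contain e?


Subsets of A containing e correspond to subsets of A \ {e}, which has 37 elements.
Count = 2^(n-1) = 2^37
= 137438953472

Number of subsets containing e = 137438953472


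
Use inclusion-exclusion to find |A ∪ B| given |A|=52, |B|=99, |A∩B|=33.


|A ∪ B| = |A| + |B| - |A ∩ B|
= 52 + 99 - 33
= 118

|A ∪ B| = 118


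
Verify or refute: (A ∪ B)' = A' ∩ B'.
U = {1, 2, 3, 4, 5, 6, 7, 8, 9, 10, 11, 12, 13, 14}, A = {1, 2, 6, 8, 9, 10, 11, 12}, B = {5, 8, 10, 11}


LHS: A ∪ B = {1, 2, 5, 6, 8, 9, 10, 11, 12}
(A ∪ B)' = U \ (A ∪ B) = {3, 4, 7, 13, 14}
A' = {3, 4, 5, 7, 13, 14}, B' = {1, 2, 3, 4, 6, 7, 9, 12, 13, 14}
Claimed RHS: A' ∩ B' = {3, 4, 7, 13, 14}
Identity is VALID: LHS = RHS = {3, 4, 7, 13, 14} ✓

Identity is valid. (A ∪ B)' = A' ∩ B' = {3, 4, 7, 13, 14}


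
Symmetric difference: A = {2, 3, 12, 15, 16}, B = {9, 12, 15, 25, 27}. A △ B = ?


A △ B = (A \ B) ∪ (B \ A) = elements in exactly one of A or B
A \ B = {2, 3, 16}
B \ A = {9, 25, 27}
A △ B = {2, 3, 9, 16, 25, 27}

A △ B = {2, 3, 9, 16, 25, 27}


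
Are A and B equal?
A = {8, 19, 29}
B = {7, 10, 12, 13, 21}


Two sets are equal iff they have exactly the same elements.
A = {8, 19, 29}
B = {7, 10, 12, 13, 21}
Differences: {7, 8, 10, 12, 13, 19, 21, 29}
A ≠ B

No, A ≠ B


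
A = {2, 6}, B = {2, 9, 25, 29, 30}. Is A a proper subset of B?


A ⊂ B requires: A ⊆ B AND A ≠ B.
A ⊆ B? No
A ⊄ B, so A is not a proper subset.

No, A is not a proper subset of B


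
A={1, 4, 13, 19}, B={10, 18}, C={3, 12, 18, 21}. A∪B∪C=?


A ∪ B = {1, 4, 10, 13, 18, 19}
(A ∪ B) ∪ C = {1, 3, 4, 10, 12, 13, 18, 19, 21}

A ∪ B ∪ C = {1, 3, 4, 10, 12, 13, 18, 19, 21}


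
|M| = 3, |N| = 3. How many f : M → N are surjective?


n = |M| = 3, k = |N| = 3. Surjections via inclusion-exclusion:
S(n,k) = Σ(-1)^i × C(k,i) × (k-i)^n, i=0 to k
i=0: (-1)^0×C(3,0)×3^3 = 27
i=1: (-1)^1×C(3,1)×2^3 = -24
i=2: (-1)^2×C(3,2)×1^3 = 3
i=3: (-1)^3×C(3,3)×0^3 = 0
Total = 6

Number of surjections = 6


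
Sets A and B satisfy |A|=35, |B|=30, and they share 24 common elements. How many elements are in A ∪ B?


|A ∪ B| = |A| + |B| - |A ∩ B|
= 35 + 30 - 24
= 41

|A ∪ B| = 41


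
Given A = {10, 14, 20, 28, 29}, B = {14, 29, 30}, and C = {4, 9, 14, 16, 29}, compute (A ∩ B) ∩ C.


A ∩ B = {14, 29}
(A ∩ B) ∩ C = {14, 29}

A ∩ B ∩ C = {14, 29}


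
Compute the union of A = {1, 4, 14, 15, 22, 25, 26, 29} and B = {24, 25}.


A ∪ B = all elements in A or B (or both)
A = {1, 4, 14, 15, 22, 25, 26, 29}
B = {24, 25}
A ∪ B = {1, 4, 14, 15, 22, 24, 25, 26, 29}

A ∪ B = {1, 4, 14, 15, 22, 24, 25, 26, 29}


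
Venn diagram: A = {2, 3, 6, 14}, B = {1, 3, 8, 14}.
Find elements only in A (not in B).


A = {2, 3, 6, 14}
B = {1, 3, 8, 14}
Region: only in A (not in B)
Elements: {2, 6}

Elements only in A (not in B): {2, 6}


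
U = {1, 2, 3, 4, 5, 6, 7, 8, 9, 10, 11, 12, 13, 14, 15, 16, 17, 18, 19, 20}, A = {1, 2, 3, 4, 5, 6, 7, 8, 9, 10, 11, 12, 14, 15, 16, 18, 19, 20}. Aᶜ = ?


Aᶜ = U \ A = elements in U but not in A
U = {1, 2, 3, 4, 5, 6, 7, 8, 9, 10, 11, 12, 13, 14, 15, 16, 17, 18, 19, 20}
A = {1, 2, 3, 4, 5, 6, 7, 8, 9, 10, 11, 12, 14, 15, 16, 18, 19, 20}
Aᶜ = {13, 17}

Aᶜ = {13, 17}


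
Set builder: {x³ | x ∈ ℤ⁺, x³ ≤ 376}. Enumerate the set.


Checking each candidate:
Condition: positive perfect cubes ≤ 376
Result = {1, 8, 27, 64, 125, 216, 343}

{1, 8, 27, 64, 125, 216, 343}


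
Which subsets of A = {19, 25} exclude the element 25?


A subset of A that omits 25 is a subset of A \ {25}, so there are 2^(n-1) = 2^1 = 2 of them.
Subsets excluding 25: ∅, {19}

Subsets excluding 25 (2 total): ∅, {19}


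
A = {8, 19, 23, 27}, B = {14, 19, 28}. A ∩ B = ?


A ∩ B = elements in both A and B
A = {8, 19, 23, 27}
B = {14, 19, 28}
A ∩ B = {19}

A ∩ B = {19}


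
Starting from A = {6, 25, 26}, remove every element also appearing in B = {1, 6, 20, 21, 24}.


A \ B = elements in A but not in B
A = {6, 25, 26}
B = {1, 6, 20, 21, 24}
Remove from A any elements in B
A \ B = {25, 26}

A \ B = {25, 26}


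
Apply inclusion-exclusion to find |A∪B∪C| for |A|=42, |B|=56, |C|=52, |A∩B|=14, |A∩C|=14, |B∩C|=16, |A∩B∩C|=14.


|A∪B∪C| = |A|+|B|+|C| - |A∩B|-|A∩C|-|B∩C| + |A∩B∩C|
= 42+56+52 - 14-14-16 + 14
= 150 - 44 + 14
= 120

|A ∪ B ∪ C| = 120


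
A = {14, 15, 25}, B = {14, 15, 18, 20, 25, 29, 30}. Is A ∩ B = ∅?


Disjoint means A ∩ B = ∅.
A ∩ B = {14, 15, 25}
A ∩ B ≠ ∅, so A and B are NOT disjoint.

No, A and B are not disjoint (A ∩ B = {14, 15, 25})


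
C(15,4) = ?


C(n,k) = n! / (k!(n-k)!)
C(15,4) = 15! / (4!11!)
= 1365

C(15,4) = 1365


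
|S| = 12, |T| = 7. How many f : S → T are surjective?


n = |S| = 12, k = |T| = 7. Surjections via inclusion-exclusion:
S(n,k) = Σ(-1)^i × C(k,i) × (k-i)^n, i=0 to k
i=0: (-1)^0×C(7,0)×7^12 = 13841287201
i=1: (-1)^1×C(7,1)×6^12 = -15237476352
i=2: (-1)^2×C(7,2)×5^12 = 5126953125
i=3: (-1)^3×C(7,3)×4^12 = -587202560
i=4: (-1)^4×C(7,4)×3^12 = 18600435
i=5: (-1)^5×C(7,5)×2^12 = -86016
i=6: (-1)^6×C(7,6)×1^12 = 7
i=7: (-1)^7×C(7,7)×0^12 = 0
Total = 3162075840

Number of surjections = 3162075840


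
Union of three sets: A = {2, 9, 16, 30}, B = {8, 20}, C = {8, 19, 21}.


A ∪ B = {2, 8, 9, 16, 20, 30}
(A ∪ B) ∪ C = {2, 8, 9, 16, 19, 20, 21, 30}

A ∪ B ∪ C = {2, 8, 9, 16, 19, 20, 21, 30}


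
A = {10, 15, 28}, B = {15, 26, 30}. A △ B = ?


A △ B = (A \ B) ∪ (B \ A) = elements in exactly one of A or B
A \ B = {10, 28}
B \ A = {26, 30}
A △ B = {10, 26, 28, 30}

A △ B = {10, 26, 28, 30}


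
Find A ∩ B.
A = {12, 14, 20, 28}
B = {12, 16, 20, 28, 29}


A ∩ B = elements in both A and B
A = {12, 14, 20, 28}
B = {12, 16, 20, 28, 29}
A ∩ B = {12, 20, 28}

A ∩ B = {12, 20, 28}


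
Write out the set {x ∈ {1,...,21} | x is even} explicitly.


Checking each candidate:
Condition: even numbers in {1,...,21}
Result = {2, 4, 6, 8, 10, 12, 14, 16, 18, 20}

{2, 4, 6, 8, 10, 12, 14, 16, 18, 20}


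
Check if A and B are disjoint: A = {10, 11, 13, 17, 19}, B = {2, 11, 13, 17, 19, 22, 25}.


Disjoint means A ∩ B = ∅.
A ∩ B = {11, 13, 17, 19}
A ∩ B ≠ ∅, so A and B are NOT disjoint.

No, A and B are not disjoint (A ∩ B = {11, 13, 17, 19})


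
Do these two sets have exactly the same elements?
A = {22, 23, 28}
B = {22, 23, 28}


Two sets are equal iff they have exactly the same elements.
A = {22, 23, 28}
B = {22, 23, 28}
Same elements → A = B

Yes, A = B


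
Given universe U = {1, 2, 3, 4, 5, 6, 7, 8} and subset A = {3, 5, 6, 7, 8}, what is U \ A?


Aᶜ = U \ A = elements in U but not in A
U = {1, 2, 3, 4, 5, 6, 7, 8}
A = {3, 5, 6, 7, 8}
Aᶜ = {1, 2, 4}

Aᶜ = {1, 2, 4}


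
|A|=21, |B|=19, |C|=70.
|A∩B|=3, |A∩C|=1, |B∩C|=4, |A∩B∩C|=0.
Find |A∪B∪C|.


|A∪B∪C| = |A|+|B|+|C| - |A∩B|-|A∩C|-|B∩C| + |A∩B∩C|
= 21+19+70 - 3-1-4 + 0
= 110 - 8 + 0
= 102

|A ∪ B ∪ C| = 102


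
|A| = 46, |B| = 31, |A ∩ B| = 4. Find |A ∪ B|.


|A ∪ B| = |A| + |B| - |A ∩ B|
= 46 + 31 - 4
= 73

|A ∪ B| = 73


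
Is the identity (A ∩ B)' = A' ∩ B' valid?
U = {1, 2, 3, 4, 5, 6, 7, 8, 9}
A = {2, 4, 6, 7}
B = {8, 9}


LHS: A ∩ B = ∅
(A ∩ B)' = U \ (A ∩ B) = {1, 2, 3, 4, 5, 6, 7, 8, 9}
A' = {1, 3, 5, 8, 9}, B' = {1, 2, 3, 4, 5, 6, 7}
Claimed RHS: A' ∩ B' = {1, 3, 5}
Identity is INVALID: LHS = {1, 2, 3, 4, 5, 6, 7, 8, 9} but the RHS claimed here equals {1, 3, 5}. The correct form is (A ∩ B)' = A' ∪ B'.

Identity is invalid: (A ∩ B)' = {1, 2, 3, 4, 5, 6, 7, 8, 9} but A' ∩ B' = {1, 3, 5}. The correct De Morgan law is (A ∩ B)' = A' ∪ B'.


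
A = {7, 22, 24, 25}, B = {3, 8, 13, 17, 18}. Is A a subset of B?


A ⊆ B means every element of A is in B.
Elements in A not in B: {7, 22, 24, 25}
So A ⊄ B.

No, A ⊄ B


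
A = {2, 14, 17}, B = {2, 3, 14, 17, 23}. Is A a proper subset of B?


A ⊂ B requires: A ⊆ B AND A ≠ B.
A ⊆ B? Yes
A = B? No
A ⊂ B: Yes (A is a proper subset of B)

Yes, A ⊂ B


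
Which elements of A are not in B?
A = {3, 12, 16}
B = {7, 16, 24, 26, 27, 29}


A \ B = elements in A but not in B
A = {3, 12, 16}
B = {7, 16, 24, 26, 27, 29}
Remove from A any elements in B
A \ B = {3, 12}

A \ B = {3, 12}


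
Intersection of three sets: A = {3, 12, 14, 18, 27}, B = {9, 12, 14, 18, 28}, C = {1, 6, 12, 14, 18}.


A ∩ B = {12, 14, 18}
(A ∩ B) ∩ C = {12, 14, 18}

A ∩ B ∩ C = {12, 14, 18}


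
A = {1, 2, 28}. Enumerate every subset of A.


|A| = 3, so |P(A)| = 2^3 = 8
Enumerate subsets by cardinality (0 to 3):
∅, {1}, {2}, {28}, {1, 2}, {1, 28}, {2, 28}, {1, 2, 28}

P(A) has 8 subsets: ∅, {1}, {2}, {28}, {1, 2}, {1, 28}, {2, 28}, {1, 2, 28}


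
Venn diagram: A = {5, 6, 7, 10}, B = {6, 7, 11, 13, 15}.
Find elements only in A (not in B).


A = {5, 6, 7, 10}
B = {6, 7, 11, 13, 15}
Region: only in A (not in B)
Elements: {5, 10}

Elements only in A (not in B): {5, 10}


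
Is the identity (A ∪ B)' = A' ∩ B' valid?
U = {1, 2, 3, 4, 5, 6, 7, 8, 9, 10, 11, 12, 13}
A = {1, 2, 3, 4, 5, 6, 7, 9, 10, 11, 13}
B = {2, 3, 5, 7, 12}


LHS: A ∪ B = {1, 2, 3, 4, 5, 6, 7, 9, 10, 11, 12, 13}
(A ∪ B)' = U \ (A ∪ B) = {8}
A' = {8, 12}, B' = {1, 4, 6, 8, 9, 10, 11, 13}
Claimed RHS: A' ∩ B' = {8}
Identity is VALID: LHS = RHS = {8} ✓

Identity is valid. (A ∪ B)' = A' ∩ B' = {8}


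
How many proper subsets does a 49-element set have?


Total subsets = 2^n = 2^49 = 562949953421312
Proper subsets exclude the set itself: 2^n - 1
= 562949953421312 - 1
= 562949953421311

Number of proper subsets = 562949953421311


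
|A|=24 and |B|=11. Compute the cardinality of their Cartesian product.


|A × B| = |A| × |B|
= 24 × 11
= 264

|A × B| = 264


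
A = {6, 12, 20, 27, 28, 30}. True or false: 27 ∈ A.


A = {6, 12, 20, 27, 28, 30}
Checking if 27 is in A
27 is in A → True

27 ∈ A


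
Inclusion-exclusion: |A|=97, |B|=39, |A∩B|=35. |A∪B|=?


|A ∪ B| = |A| + |B| - |A ∩ B|
= 97 + 39 - 35
= 101

|A ∪ B| = 101


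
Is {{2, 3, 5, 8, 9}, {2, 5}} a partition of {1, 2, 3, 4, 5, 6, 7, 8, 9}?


A partition requires: (1) non-empty parts, (2) pairwise disjoint, (3) union = U
Parts: {2, 3, 5, 8, 9}, {2, 5}
Union of parts: {2, 3, 5, 8, 9}
U = {1, 2, 3, 4, 5, 6, 7, 8, 9}
All non-empty? True
Pairwise disjoint? False
Covers U? False

No, not a valid partition


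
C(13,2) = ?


C(n,k) = n! / (k!(n-k)!)
C(13,2) = 13! / (2!11!)
= 78

C(13,2) = 78


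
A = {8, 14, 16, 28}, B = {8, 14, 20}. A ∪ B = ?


A ∪ B = all elements in A or B (or both)
A = {8, 14, 16, 28}
B = {8, 14, 20}
A ∪ B = {8, 14, 16, 20, 28}

A ∪ B = {8, 14, 16, 20, 28}


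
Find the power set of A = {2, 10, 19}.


|A| = 3, so |P(A)| = 2^3 = 8
Enumerate subsets by cardinality (0 to 3):
∅, {2}, {10}, {19}, {2, 10}, {2, 19}, {10, 19}, {2, 10, 19}

P(A) has 8 subsets: ∅, {2}, {10}, {19}, {2, 10}, {2, 19}, {10, 19}, {2, 10, 19}


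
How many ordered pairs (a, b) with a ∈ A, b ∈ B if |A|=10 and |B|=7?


|A × B| = |A| × |B|
= 10 × 7
= 70

|A × B| = 70


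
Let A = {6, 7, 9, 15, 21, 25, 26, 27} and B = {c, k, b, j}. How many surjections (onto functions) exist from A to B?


n = |A| = 8, k = |B| = 4. Surjections via inclusion-exclusion:
S(n,k) = Σ(-1)^i × C(k,i) × (k-i)^n, i=0 to k
i=0: (-1)^0×C(4,0)×4^8 = 65536
i=1: (-1)^1×C(4,1)×3^8 = -26244
i=2: (-1)^2×C(4,2)×2^8 = 1536
i=3: (-1)^3×C(4,3)×1^8 = -4
i=4: (-1)^4×C(4,4)×0^8 = 0
Total = 40824

Number of surjections = 40824


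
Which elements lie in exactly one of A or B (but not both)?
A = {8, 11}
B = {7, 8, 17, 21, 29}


A △ B = (A \ B) ∪ (B \ A) = elements in exactly one of A or B
A \ B = {11}
B \ A = {7, 17, 21, 29}
A △ B = {7, 11, 17, 21, 29}

A △ B = {7, 11, 17, 21, 29}


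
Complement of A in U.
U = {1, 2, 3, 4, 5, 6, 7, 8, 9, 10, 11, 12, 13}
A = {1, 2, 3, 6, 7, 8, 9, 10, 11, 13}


Aᶜ = U \ A = elements in U but not in A
U = {1, 2, 3, 4, 5, 6, 7, 8, 9, 10, 11, 12, 13}
A = {1, 2, 3, 6, 7, 8, 9, 10, 11, 13}
Aᶜ = {4, 5, 12}

Aᶜ = {4, 5, 12}


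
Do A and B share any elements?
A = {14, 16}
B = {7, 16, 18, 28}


Disjoint means A ∩ B = ∅.
A ∩ B = {16}
A ∩ B ≠ ∅, so A and B are NOT disjoint.

Yes — A and B share the element(s) of A ∩ B = {16}, so they are not disjoint


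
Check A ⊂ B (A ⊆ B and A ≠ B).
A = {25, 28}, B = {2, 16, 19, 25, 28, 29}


A ⊂ B requires: A ⊆ B AND A ≠ B.
A ⊆ B? Yes
A = B? No
A ⊂ B: Yes (A is a proper subset of B)

Yes, A ⊂ B


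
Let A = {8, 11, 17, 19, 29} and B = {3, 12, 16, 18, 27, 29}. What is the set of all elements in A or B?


A ∪ B = all elements in A or B (or both)
A = {8, 11, 17, 19, 29}
B = {3, 12, 16, 18, 27, 29}
A ∪ B = {3, 8, 11, 12, 16, 17, 18, 19, 27, 29}

A ∪ B = {3, 8, 11, 12, 16, 17, 18, 19, 27, 29}


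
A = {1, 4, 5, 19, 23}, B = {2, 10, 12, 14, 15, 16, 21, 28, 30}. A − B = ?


A \ B = elements in A but not in B
A = {1, 4, 5, 19, 23}
B = {2, 10, 12, 14, 15, 16, 21, 28, 30}
Remove from A any elements in B
A \ B = {1, 4, 5, 19, 23}

A \ B = {1, 4, 5, 19, 23}


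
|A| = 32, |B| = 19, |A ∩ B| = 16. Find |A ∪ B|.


|A ∪ B| = |A| + |B| - |A ∩ B|
= 32 + 19 - 16
= 35

|A ∪ B| = 35


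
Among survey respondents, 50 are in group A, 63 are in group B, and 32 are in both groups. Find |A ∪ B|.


|A ∪ B| = |A| + |B| - |A ∩ B|
= 50 + 63 - 32
= 81

|A ∪ B| = 81


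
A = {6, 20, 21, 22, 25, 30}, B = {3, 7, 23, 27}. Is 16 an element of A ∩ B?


A = {6, 20, 21, 22, 25, 30}, B = {3, 7, 23, 27}
A ∩ B = elements in both A and B
A ∩ B = ∅
Checking if 16 ∈ A ∩ B
16 is not in A ∩ B → False

16 ∉ A ∩ B


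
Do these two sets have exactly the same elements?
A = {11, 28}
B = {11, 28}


Two sets are equal iff they have exactly the same elements.
A = {11, 28}
B = {11, 28}
Same elements → A = B

Yes, A = B


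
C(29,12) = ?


C(n,k) = n! / (k!(n-k)!)
C(29,12) = 29! / (12!17!)
= 51895935

C(29,12) = 51895935


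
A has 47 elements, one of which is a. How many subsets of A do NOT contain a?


Subsets of A avoiding a are subsets of A \ {a}, which has 46 elements.
Count = 2^(n-1) = 2^46
= 70368744177664

Number of subsets avoiding a = 70368744177664


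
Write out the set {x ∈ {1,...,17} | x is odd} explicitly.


Checking each candidate:
Condition: odd numbers in {1,...,17}
Result = {1, 3, 5, 7, 9, 11, 13, 15, 17}

{1, 3, 5, 7, 9, 11, 13, 15, 17}


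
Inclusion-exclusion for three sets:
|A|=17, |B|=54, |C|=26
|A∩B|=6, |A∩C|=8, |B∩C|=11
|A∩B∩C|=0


|A∪B∪C| = |A|+|B|+|C| - |A∩B|-|A∩C|-|B∩C| + |A∩B∩C|
= 17+54+26 - 6-8-11 + 0
= 97 - 25 + 0
= 72

|A ∪ B ∪ C| = 72


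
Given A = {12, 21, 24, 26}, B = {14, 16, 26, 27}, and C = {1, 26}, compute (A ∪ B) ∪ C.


A ∪ B = {12, 14, 16, 21, 24, 26, 27}
(A ∪ B) ∪ C = {1, 12, 14, 16, 21, 24, 26, 27}

A ∪ B ∪ C = {1, 12, 14, 16, 21, 24, 26, 27}


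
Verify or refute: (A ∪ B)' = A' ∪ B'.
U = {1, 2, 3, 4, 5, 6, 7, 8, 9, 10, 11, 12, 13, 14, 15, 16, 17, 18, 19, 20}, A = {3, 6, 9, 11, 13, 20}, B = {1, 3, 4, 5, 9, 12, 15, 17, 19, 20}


LHS: A ∪ B = {1, 3, 4, 5, 6, 9, 11, 12, 13, 15, 17, 19, 20}
(A ∪ B)' = U \ (A ∪ B) = {2, 7, 8, 10, 14, 16, 18}
A' = {1, 2, 4, 5, 7, 8, 10, 12, 14, 15, 16, 17, 18, 19}, B' = {2, 6, 7, 8, 10, 11, 13, 14, 16, 18}
Claimed RHS: A' ∪ B' = {1, 2, 4, 5, 6, 7, 8, 10, 11, 12, 13, 14, 15, 16, 17, 18, 19}
Identity is INVALID: LHS = {2, 7, 8, 10, 14, 16, 18} but the RHS claimed here equals {1, 2, 4, 5, 6, 7, 8, 10, 11, 12, 13, 14, 15, 16, 17, 18, 19}. The correct form is (A ∪ B)' = A' ∩ B'.

Identity is invalid: (A ∪ B)' = {2, 7, 8, 10, 14, 16, 18} but A' ∪ B' = {1, 2, 4, 5, 6, 7, 8, 10, 11, 12, 13, 14, 15, 16, 17, 18, 19}. The correct De Morgan law is (A ∪ B)' = A' ∩ B'.


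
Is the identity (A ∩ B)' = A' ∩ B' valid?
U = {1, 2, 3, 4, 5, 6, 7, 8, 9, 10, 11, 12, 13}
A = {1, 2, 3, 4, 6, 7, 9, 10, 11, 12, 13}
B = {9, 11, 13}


LHS: A ∩ B = {9, 11, 13}
(A ∩ B)' = U \ (A ∩ B) = {1, 2, 3, 4, 5, 6, 7, 8, 10, 12}
A' = {5, 8}, B' = {1, 2, 3, 4, 5, 6, 7, 8, 10, 12}
Claimed RHS: A' ∩ B' = {5, 8}
Identity is INVALID: LHS = {1, 2, 3, 4, 5, 6, 7, 8, 10, 12} but the RHS claimed here equals {5, 8}. The correct form is (A ∩ B)' = A' ∪ B'.

Identity is invalid: (A ∩ B)' = {1, 2, 3, 4, 5, 6, 7, 8, 10, 12} but A' ∩ B' = {5, 8}. The correct De Morgan law is (A ∩ B)' = A' ∪ B'.


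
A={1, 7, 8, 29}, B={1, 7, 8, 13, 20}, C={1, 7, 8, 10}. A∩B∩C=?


A ∩ B = {1, 7, 8}
(A ∩ B) ∩ C = {1, 7, 8}

A ∩ B ∩ C = {1, 7, 8}


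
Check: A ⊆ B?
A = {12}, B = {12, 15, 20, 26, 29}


A ⊆ B means every element of A is in B.
All elements of A are in B.
So A ⊆ B.

Yes, A ⊆ B


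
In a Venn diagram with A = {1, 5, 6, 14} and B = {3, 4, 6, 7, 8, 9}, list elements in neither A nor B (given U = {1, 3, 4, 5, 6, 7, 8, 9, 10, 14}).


A = {1, 5, 6, 14}
B = {3, 4, 6, 7, 8, 9}
Region: in neither A nor B (given U = {1, 3, 4, 5, 6, 7, 8, 9, 10, 14})
Elements: {10}

Elements in neither A nor B (given U = {1, 3, 4, 5, 6, 7, 8, 9, 10, 14}): {10}


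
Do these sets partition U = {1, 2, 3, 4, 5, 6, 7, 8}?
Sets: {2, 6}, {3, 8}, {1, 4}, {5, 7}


A partition requires: (1) non-empty parts, (2) pairwise disjoint, (3) union = U
Parts: {2, 6}, {3, 8}, {1, 4}, {5, 7}
Union of parts: {1, 2, 3, 4, 5, 6, 7, 8}
U = {1, 2, 3, 4, 5, 6, 7, 8}
All non-empty? True
Pairwise disjoint? True
Covers U? True

Yes, valid partition


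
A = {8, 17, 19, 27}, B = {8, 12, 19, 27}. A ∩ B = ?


A ∩ B = elements in both A and B
A = {8, 17, 19, 27}
B = {8, 12, 19, 27}
A ∩ B = {8, 19, 27}

A ∩ B = {8, 19, 27}


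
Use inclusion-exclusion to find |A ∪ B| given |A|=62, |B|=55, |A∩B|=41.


|A ∪ B| = |A| + |B| - |A ∩ B|
= 62 + 55 - 41
= 76

|A ∪ B| = 76


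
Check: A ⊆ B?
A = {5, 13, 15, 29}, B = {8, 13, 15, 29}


A ⊆ B means every element of A is in B.
Elements in A not in B: {5}
So A ⊄ B.

No, A ⊄ B


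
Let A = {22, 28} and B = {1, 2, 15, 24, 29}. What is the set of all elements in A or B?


A ∪ B = all elements in A or B (or both)
A = {22, 28}
B = {1, 2, 15, 24, 29}
A ∪ B = {1, 2, 15, 22, 24, 28, 29}

A ∪ B = {1, 2, 15, 22, 24, 28, 29}


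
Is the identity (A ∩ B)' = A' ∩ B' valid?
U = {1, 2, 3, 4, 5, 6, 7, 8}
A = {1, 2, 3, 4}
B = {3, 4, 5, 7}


LHS: A ∩ B = {3, 4}
(A ∩ B)' = U \ (A ∩ B) = {1, 2, 5, 6, 7, 8}
A' = {5, 6, 7, 8}, B' = {1, 2, 6, 8}
Claimed RHS: A' ∩ B' = {6, 8}
Identity is INVALID: LHS = {1, 2, 5, 6, 7, 8} but the RHS claimed here equals {6, 8}. The correct form is (A ∩ B)' = A' ∪ B'.

Identity is invalid: (A ∩ B)' = {1, 2, 5, 6, 7, 8} but A' ∩ B' = {6, 8}. The correct De Morgan law is (A ∩ B)' = A' ∪ B'.


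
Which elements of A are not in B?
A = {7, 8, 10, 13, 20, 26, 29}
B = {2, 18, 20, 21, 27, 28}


A \ B = elements in A but not in B
A = {7, 8, 10, 13, 20, 26, 29}
B = {2, 18, 20, 21, 27, 28}
Remove from A any elements in B
A \ B = {7, 8, 10, 13, 26, 29}

A \ B = {7, 8, 10, 13, 26, 29}


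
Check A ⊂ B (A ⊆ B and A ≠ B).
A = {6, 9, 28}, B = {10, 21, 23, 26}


A ⊂ B requires: A ⊆ B AND A ≠ B.
A ⊆ B? No
A ⊄ B, so A is not a proper subset.

No, A is not a proper subset of B


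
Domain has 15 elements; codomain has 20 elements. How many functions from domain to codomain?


Each of |A| = 15 inputs maps to any of |B| = 20 outputs.
# functions = |B|^|A| = 20^15
= 32768000000000000000

Number of functions = 32768000000000000000


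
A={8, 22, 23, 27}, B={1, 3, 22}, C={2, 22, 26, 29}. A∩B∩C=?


A ∩ B = {22}
(A ∩ B) ∩ C = {22}

A ∩ B ∩ C = {22}


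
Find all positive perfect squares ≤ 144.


Checking each candidate:
Condition: positive perfect squares ≤ 144
Result = {1, 4, 9, 16, 25, 36, 49, 64, 81, 100, 121, 144}

{1, 4, 9, 16, 25, 36, 49, 64, 81, 100, 121, 144}


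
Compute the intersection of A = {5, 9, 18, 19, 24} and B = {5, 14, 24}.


A ∩ B = elements in both A and B
A = {5, 9, 18, 19, 24}
B = {5, 14, 24}
A ∩ B = {5, 24}

A ∩ B = {5, 24}


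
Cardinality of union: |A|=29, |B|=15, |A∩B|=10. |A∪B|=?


|A ∪ B| = |A| + |B| - |A ∩ B|
= 29 + 15 - 10
= 34

|A ∪ B| = 34


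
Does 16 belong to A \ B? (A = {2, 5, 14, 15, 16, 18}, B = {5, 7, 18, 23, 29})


A = {2, 5, 14, 15, 16, 18}, B = {5, 7, 18, 23, 29}
A \ B = elements in A but not in B
A \ B = {2, 14, 15, 16}
Checking if 16 ∈ A \ B
16 is in A \ B → True

16 ∈ A \ B


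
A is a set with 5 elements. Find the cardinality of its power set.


Number of subsets = 2^n
= 2^5
= 32

|P(A)| = 32


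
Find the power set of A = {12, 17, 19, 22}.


|A| = 4, so |P(A)| = 2^4 = 16
Enumerate subsets by cardinality (0 to 4):
∅, {12}, {17}, {19}, {22}, {12, 17}, {12, 19}, {12, 22}, {17, 19}, {17, 22}, {19, 22}, {12, 17, 19}, {12, 17, 22}, {12, 19, 22}, {17, 19, 22}, {12, 17, 19, 22}

P(A) has 16 subsets: ∅, {12}, {17}, {19}, {22}, {12, 17}, {12, 19}, {12, 22}, {17, 19}, {17, 22}, {19, 22}, {12, 17, 19}, {12, 17, 22}, {12, 19, 22}, {17, 19, 22}, {12, 17, 19, 22}


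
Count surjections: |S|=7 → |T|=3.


n = |S| = 7, k = |T| = 3. Surjections via inclusion-exclusion:
S(n,k) = Σ(-1)^i × C(k,i) × (k-i)^n, i=0 to k
i=0: (-1)^0×C(3,0)×3^7 = 2187
i=1: (-1)^1×C(3,1)×2^7 = -384
i=2: (-1)^2×C(3,2)×1^7 = 3
i=3: (-1)^3×C(3,3)×0^7 = 0
Total = 1806

Number of surjections = 1806


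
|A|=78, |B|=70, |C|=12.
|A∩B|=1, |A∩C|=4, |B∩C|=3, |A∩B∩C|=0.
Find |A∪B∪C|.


|A∪B∪C| = |A|+|B|+|C| - |A∩B|-|A∩C|-|B∩C| + |A∩B∩C|
= 78+70+12 - 1-4-3 + 0
= 160 - 8 + 0
= 152

|A ∪ B ∪ C| = 152


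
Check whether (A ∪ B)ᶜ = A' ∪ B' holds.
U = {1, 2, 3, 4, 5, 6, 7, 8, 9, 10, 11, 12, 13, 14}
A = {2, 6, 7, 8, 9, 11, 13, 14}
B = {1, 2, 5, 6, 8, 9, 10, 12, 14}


LHS: A ∪ B = {1, 2, 5, 6, 7, 8, 9, 10, 11, 12, 13, 14}
(A ∪ B)' = U \ (A ∪ B) = {3, 4}
A' = {1, 3, 4, 5, 10, 12}, B' = {3, 4, 7, 11, 13}
Claimed RHS: A' ∪ B' = {1, 3, 4, 5, 7, 10, 11, 12, 13}
Identity is INVALID: LHS = {3, 4} but the RHS claimed here equals {1, 3, 4, 5, 7, 10, 11, 12, 13}. The correct form is (A ∪ B)' = A' ∩ B'.

Identity is invalid: (A ∪ B)' = {3, 4} but A' ∪ B' = {1, 3, 4, 5, 7, 10, 11, 12, 13}. The correct De Morgan law is (A ∪ B)' = A' ∩ B'.


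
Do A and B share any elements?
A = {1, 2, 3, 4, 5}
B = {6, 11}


Disjoint means A ∩ B = ∅.
A ∩ B = ∅
A ∩ B = ∅, so A and B are disjoint.

No — A and B share no elements (A ∩ B = ∅), so they are disjoint


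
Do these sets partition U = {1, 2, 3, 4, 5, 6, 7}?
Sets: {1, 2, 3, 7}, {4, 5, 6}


A partition requires: (1) non-empty parts, (2) pairwise disjoint, (3) union = U
Parts: {1, 2, 3, 7}, {4, 5, 6}
Union of parts: {1, 2, 3, 4, 5, 6, 7}
U = {1, 2, 3, 4, 5, 6, 7}
All non-empty? True
Pairwise disjoint? True
Covers U? True

Yes, valid partition


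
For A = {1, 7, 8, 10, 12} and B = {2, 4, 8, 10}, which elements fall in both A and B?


A = {1, 7, 8, 10, 12}
B = {2, 4, 8, 10}
Region: in both A and B
Elements: {8, 10}

Elements in both A and B: {8, 10}


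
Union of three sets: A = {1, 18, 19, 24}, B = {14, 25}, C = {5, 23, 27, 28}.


A ∪ B = {1, 14, 18, 19, 24, 25}
(A ∪ B) ∪ C = {1, 5, 14, 18, 19, 23, 24, 25, 27, 28}

A ∪ B ∪ C = {1, 5, 14, 18, 19, 23, 24, 25, 27, 28}


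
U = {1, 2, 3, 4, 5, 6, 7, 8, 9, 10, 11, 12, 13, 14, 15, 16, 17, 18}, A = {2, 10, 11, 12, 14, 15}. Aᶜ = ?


Aᶜ = U \ A = elements in U but not in A
U = {1, 2, 3, 4, 5, 6, 7, 8, 9, 10, 11, 12, 13, 14, 15, 16, 17, 18}
A = {2, 10, 11, 12, 14, 15}
Aᶜ = {1, 3, 4, 5, 6, 7, 8, 9, 13, 16, 17, 18}

Aᶜ = {1, 3, 4, 5, 6, 7, 8, 9, 13, 16, 17, 18}


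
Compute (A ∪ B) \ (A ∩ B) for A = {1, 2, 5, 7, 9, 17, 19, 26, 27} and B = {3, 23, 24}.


A △ B = (A \ B) ∪ (B \ A) = elements in exactly one of A or B
A \ B = {1, 2, 5, 7, 9, 17, 19, 26, 27}
B \ A = {3, 23, 24}
A △ B = {1, 2, 3, 5, 7, 9, 17, 19, 23, 24, 26, 27}

A △ B = {1, 2, 3, 5, 7, 9, 17, 19, 23, 24, 26, 27}


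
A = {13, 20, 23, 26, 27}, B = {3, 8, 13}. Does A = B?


Two sets are equal iff they have exactly the same elements.
A = {13, 20, 23, 26, 27}
B = {3, 8, 13}
Differences: {3, 8, 20, 23, 26, 27}
A ≠ B

No, A ≠ B


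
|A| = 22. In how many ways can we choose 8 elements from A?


C(n,k) = n! / (k!(n-k)!)
C(22,8) = 22! / (8!14!)
= 319770

C(22,8) = 319770


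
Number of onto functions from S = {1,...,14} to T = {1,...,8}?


n = |S| = 14, k = |T| = 8. Surjections via inclusion-exclusion:
S(n,k) = Σ(-1)^i × C(k,i) × (k-i)^n, i=0 to k
i=0: (-1)^0×C(8,0)×8^14 = 4398046511104
i=1: (-1)^1×C(8,1)×7^14 = -5425784582792
i=2: (-1)^2×C(8,2)×6^14 = 2194196594688
i=3: (-1)^3×C(8,3)×5^14 = -341796875000
i=4: (-1)^4×C(8,4)×4^14 = 18790481920
i=5: (-1)^5×C(8,5)×3^14 = -267846264
i=6: (-1)^6×C(8,6)×2^14 = 458752
i=7: (-1)^7×C(8,7)×1^14 = -8
i=8: (-1)^8×C(8,8)×0^14 = 0
Total = 843184742400

Number of surjections = 843184742400


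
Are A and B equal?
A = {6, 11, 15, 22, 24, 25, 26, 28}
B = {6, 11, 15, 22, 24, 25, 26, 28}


Two sets are equal iff they have exactly the same elements.
A = {6, 11, 15, 22, 24, 25, 26, 28}
B = {6, 11, 15, 22, 24, 25, 26, 28}
Same elements → A = B

Yes, A = B


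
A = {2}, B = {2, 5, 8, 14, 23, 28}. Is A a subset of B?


A ⊆ B means every element of A is in B.
All elements of A are in B.
So A ⊆ B.

Yes, A ⊆ B


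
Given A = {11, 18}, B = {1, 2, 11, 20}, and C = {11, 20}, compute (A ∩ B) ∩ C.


A ∩ B = {11}
(A ∩ B) ∩ C = {11}

A ∩ B ∩ C = {11}


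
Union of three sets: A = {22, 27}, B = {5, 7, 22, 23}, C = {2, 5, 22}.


A ∪ B = {5, 7, 22, 23, 27}
(A ∪ B) ∪ C = {2, 5, 7, 22, 23, 27}

A ∪ B ∪ C = {2, 5, 7, 22, 23, 27}


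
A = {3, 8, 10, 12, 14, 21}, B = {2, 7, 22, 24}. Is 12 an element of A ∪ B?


A = {3, 8, 10, 12, 14, 21}, B = {2, 7, 22, 24}
A ∪ B = all elements in A or B
A ∪ B = {2, 3, 7, 8, 10, 12, 14, 21, 22, 24}
Checking if 12 ∈ A ∪ B
12 is in A ∪ B → True

12 ∈ A ∪ B


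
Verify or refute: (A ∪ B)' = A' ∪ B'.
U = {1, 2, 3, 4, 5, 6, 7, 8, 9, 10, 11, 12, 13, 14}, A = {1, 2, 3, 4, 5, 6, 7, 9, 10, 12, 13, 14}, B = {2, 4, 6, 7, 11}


LHS: A ∪ B = {1, 2, 3, 4, 5, 6, 7, 9, 10, 11, 12, 13, 14}
(A ∪ B)' = U \ (A ∪ B) = {8}
A' = {8, 11}, B' = {1, 3, 5, 8, 9, 10, 12, 13, 14}
Claimed RHS: A' ∪ B' = {1, 3, 5, 8, 9, 10, 11, 12, 13, 14}
Identity is INVALID: LHS = {8} but the RHS claimed here equals {1, 3, 5, 8, 9, 10, 11, 12, 13, 14}. The correct form is (A ∪ B)' = A' ∩ B'.

Identity is invalid: (A ∪ B)' = {8} but A' ∪ B' = {1, 3, 5, 8, 9, 10, 11, 12, 13, 14}. The correct De Morgan law is (A ∪ B)' = A' ∩ B'.


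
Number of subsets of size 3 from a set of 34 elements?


C(n,k) = n! / (k!(n-k)!)
C(34,3) = 34! / (3!31!)
= 5984

C(34,3) = 5984


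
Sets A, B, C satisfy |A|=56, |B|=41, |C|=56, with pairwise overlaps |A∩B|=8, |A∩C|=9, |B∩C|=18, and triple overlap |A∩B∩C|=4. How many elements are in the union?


|A∪B∪C| = |A|+|B|+|C| - |A∩B|-|A∩C|-|B∩C| + |A∩B∩C|
= 56+41+56 - 8-9-18 + 4
= 153 - 35 + 4
= 122

|A ∪ B ∪ C| = 122


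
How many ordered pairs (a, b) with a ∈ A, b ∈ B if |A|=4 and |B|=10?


|A × B| = |A| × |B|
= 4 × 10
= 40

|A × B| = 40


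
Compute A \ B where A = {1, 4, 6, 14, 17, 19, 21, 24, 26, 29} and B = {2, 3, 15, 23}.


A \ B = elements in A but not in B
A = {1, 4, 6, 14, 17, 19, 21, 24, 26, 29}
B = {2, 3, 15, 23}
Remove from A any elements in B
A \ B = {1, 4, 6, 14, 17, 19, 21, 24, 26, 29}

A \ B = {1, 4, 6, 14, 17, 19, 21, 24, 26, 29}


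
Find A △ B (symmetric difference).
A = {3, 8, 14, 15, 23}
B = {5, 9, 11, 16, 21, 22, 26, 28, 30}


A △ B = (A \ B) ∪ (B \ A) = elements in exactly one of A or B
A \ B = {3, 8, 14, 15, 23}
B \ A = {5, 9, 11, 16, 21, 22, 26, 28, 30}
A △ B = {3, 5, 8, 9, 11, 14, 15, 16, 21, 22, 23, 26, 28, 30}

A △ B = {3, 5, 8, 9, 11, 14, 15, 16, 21, 22, 23, 26, 28, 30}


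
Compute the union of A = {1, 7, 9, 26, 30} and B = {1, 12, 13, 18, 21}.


A ∪ B = all elements in A or B (or both)
A = {1, 7, 9, 26, 30}
B = {1, 12, 13, 18, 21}
A ∪ B = {1, 7, 9, 12, 13, 18, 21, 26, 30}

A ∪ B = {1, 7, 9, 12, 13, 18, 21, 26, 30}


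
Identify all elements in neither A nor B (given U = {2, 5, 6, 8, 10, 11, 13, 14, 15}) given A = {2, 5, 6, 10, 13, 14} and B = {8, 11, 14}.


A = {2, 5, 6, 10, 13, 14}
B = {8, 11, 14}
Region: in neither A nor B (given U = {2, 5, 6, 8, 10, 11, 13, 14, 15})
Elements: {15}

Elements in neither A nor B (given U = {2, 5, 6, 8, 10, 11, 13, 14, 15}): {15}


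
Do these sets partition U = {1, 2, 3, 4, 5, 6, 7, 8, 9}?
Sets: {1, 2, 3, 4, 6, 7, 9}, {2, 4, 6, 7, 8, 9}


A partition requires: (1) non-empty parts, (2) pairwise disjoint, (3) union = U
Parts: {1, 2, 3, 4, 6, 7, 9}, {2, 4, 6, 7, 8, 9}
Union of parts: {1, 2, 3, 4, 6, 7, 8, 9}
U = {1, 2, 3, 4, 5, 6, 7, 8, 9}
All non-empty? True
Pairwise disjoint? False
Covers U? False

No, not a valid partition


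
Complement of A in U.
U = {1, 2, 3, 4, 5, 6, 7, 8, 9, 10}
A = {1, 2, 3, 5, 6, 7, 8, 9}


Aᶜ = U \ A = elements in U but not in A
U = {1, 2, 3, 4, 5, 6, 7, 8, 9, 10}
A = {1, 2, 3, 5, 6, 7, 8, 9}
Aᶜ = {4, 10}

Aᶜ = {4, 10}


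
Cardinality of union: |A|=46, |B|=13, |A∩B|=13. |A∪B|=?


|A ∪ B| = |A| + |B| - |A ∩ B|
= 46 + 13 - 13
= 46

|A ∪ B| = 46


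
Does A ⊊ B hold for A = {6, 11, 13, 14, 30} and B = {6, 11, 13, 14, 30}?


A ⊂ B requires: A ⊆ B AND A ≠ B.
A ⊆ B? Yes
A = B? Yes
A = B, so A is not a PROPER subset.

No, A is not a proper subset of B


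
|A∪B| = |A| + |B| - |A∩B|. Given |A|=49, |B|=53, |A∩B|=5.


|A ∪ B| = |A| + |B| - |A ∩ B|
= 49 + 53 - 5
= 97

|A ∪ B| = 97


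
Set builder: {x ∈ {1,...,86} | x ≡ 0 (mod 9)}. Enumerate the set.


Checking each candidate:
Condition: x in {1,...,86} with x ≡ 0 (mod 9)
Result = {9, 18, 27, 36, 45, 54, 63, 72, 81}

{9, 18, 27, 36, 45, 54, 63, 72, 81}


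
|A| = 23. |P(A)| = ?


Number of subsets = 2^n
= 2^23
= 8388608

|P(A)| = 8388608


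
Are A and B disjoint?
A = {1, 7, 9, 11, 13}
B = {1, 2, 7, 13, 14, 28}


Disjoint means A ∩ B = ∅.
A ∩ B = {1, 7, 13}
A ∩ B ≠ ∅, so A and B are NOT disjoint.

No, A and B are not disjoint (A ∩ B = {1, 7, 13})


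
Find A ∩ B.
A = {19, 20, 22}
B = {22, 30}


A ∩ B = elements in both A and B
A = {19, 20, 22}
B = {22, 30}
A ∩ B = {22}

A ∩ B = {22}


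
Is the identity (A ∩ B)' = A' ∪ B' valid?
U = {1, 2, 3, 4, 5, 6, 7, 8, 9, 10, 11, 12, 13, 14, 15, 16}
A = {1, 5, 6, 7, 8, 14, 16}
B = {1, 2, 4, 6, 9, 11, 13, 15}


LHS: A ∩ B = {1, 6}
(A ∩ B)' = U \ (A ∩ B) = {2, 3, 4, 5, 7, 8, 9, 10, 11, 12, 13, 14, 15, 16}
A' = {2, 3, 4, 9, 10, 11, 12, 13, 15}, B' = {3, 5, 7, 8, 10, 12, 14, 16}
Claimed RHS: A' ∪ B' = {2, 3, 4, 5, 7, 8, 9, 10, 11, 12, 13, 14, 15, 16}
Identity is VALID: LHS = RHS = {2, 3, 4, 5, 7, 8, 9, 10, 11, 12, 13, 14, 15, 16} ✓

Identity is valid. (A ∩ B)' = A' ∪ B' = {2, 3, 4, 5, 7, 8, 9, 10, 11, 12, 13, 14, 15, 16}


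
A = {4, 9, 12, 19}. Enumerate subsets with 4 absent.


A subset of A that omits 4 is a subset of A \ {4}, so there are 2^(n-1) = 2^3 = 8 of them.
Subsets excluding 4: ∅, {9}, {12}, {19}, {9, 12}, {9, 19}, {12, 19}, {9, 12, 19}

Subsets excluding 4 (8 total): ∅, {9}, {12}, {19}, {9, 12}, {9, 19}, {12, 19}, {9, 12, 19}


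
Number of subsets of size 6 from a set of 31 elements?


C(n,k) = n! / (k!(n-k)!)
C(31,6) = 31! / (6!25!)
= 736281

C(31,6) = 736281


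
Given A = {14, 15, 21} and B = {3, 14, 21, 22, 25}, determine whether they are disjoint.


Disjoint means A ∩ B = ∅.
A ∩ B = {14, 21}
A ∩ B ≠ ∅, so A and B are NOT disjoint.

No, A and B are not disjoint (A ∩ B = {14, 21})


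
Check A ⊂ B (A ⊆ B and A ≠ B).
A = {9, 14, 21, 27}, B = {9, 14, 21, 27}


A ⊂ B requires: A ⊆ B AND A ≠ B.
A ⊆ B? Yes
A = B? Yes
A = B, so A is not a PROPER subset.

No, A is not a proper subset of B


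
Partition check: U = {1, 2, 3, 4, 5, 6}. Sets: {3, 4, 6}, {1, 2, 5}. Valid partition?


A partition requires: (1) non-empty parts, (2) pairwise disjoint, (3) union = U
Parts: {3, 4, 6}, {1, 2, 5}
Union of parts: {1, 2, 3, 4, 5, 6}
U = {1, 2, 3, 4, 5, 6}
All non-empty? True
Pairwise disjoint? True
Covers U? True

Yes, valid partition


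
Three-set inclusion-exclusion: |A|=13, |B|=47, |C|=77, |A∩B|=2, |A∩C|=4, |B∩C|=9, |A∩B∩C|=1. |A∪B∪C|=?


|A∪B∪C| = |A|+|B|+|C| - |A∩B|-|A∩C|-|B∩C| + |A∩B∩C|
= 13+47+77 - 2-4-9 + 1
= 137 - 15 + 1
= 123

|A ∪ B ∪ C| = 123


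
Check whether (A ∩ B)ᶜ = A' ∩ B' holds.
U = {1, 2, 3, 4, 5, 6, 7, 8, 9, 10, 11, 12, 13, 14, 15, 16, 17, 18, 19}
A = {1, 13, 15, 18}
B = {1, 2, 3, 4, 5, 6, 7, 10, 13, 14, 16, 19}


LHS: A ∩ B = {1, 13}
(A ∩ B)' = U \ (A ∩ B) = {2, 3, 4, 5, 6, 7, 8, 9, 10, 11, 12, 14, 15, 16, 17, 18, 19}
A' = {2, 3, 4, 5, 6, 7, 8, 9, 10, 11, 12, 14, 16, 17, 19}, B' = {8, 9, 11, 12, 15, 17, 18}
Claimed RHS: A' ∩ B' = {8, 9, 11, 12, 17}
Identity is INVALID: LHS = {2, 3, 4, 5, 6, 7, 8, 9, 10, 11, 12, 14, 15, 16, 17, 18, 19} but the RHS claimed here equals {8, 9, 11, 12, 17}. The correct form is (A ∩ B)' = A' ∪ B'.

Identity is invalid: (A ∩ B)' = {2, 3, 4, 5, 6, 7, 8, 9, 10, 11, 12, 14, 15, 16, 17, 18, 19} but A' ∩ B' = {8, 9, 11, 12, 17}. The correct De Morgan law is (A ∩ B)' = A' ∪ B'.


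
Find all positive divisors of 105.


Checking each candidate:
Condition: positive divisors of 105
Result = {1, 3, 5, 7, 15, 21, 35, 105}

{1, 3, 5, 7, 15, 21, 35, 105}


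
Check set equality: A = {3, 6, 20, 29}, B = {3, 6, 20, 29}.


Two sets are equal iff they have exactly the same elements.
A = {3, 6, 20, 29}
B = {3, 6, 20, 29}
Same elements → A = B

Yes, A = B


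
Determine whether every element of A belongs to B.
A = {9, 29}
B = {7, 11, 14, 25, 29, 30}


A ⊆ B means every element of A is in B.
Elements in A not in B: {9}
So A ⊄ B.

No, A ⊄ B


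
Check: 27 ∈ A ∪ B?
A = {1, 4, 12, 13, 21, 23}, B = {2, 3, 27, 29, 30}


A = {1, 4, 12, 13, 21, 23}, B = {2, 3, 27, 29, 30}
A ∪ B = all elements in A or B
A ∪ B = {1, 2, 3, 4, 12, 13, 21, 23, 27, 29, 30}
Checking if 27 ∈ A ∪ B
27 is in A ∪ B → True

27 ∈ A ∪ B


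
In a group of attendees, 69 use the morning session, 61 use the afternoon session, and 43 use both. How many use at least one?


|A ∪ B| = |A| + |B| - |A ∩ B|
= 69 + 61 - 43
= 87

|A ∪ B| = 87


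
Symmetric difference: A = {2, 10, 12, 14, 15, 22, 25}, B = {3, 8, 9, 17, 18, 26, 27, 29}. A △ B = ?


A △ B = (A \ B) ∪ (B \ A) = elements in exactly one of A or B
A \ B = {2, 10, 12, 14, 15, 22, 25}
B \ A = {3, 8, 9, 17, 18, 26, 27, 29}
A △ B = {2, 3, 8, 9, 10, 12, 14, 15, 17, 18, 22, 25, 26, 27, 29}

A △ B = {2, 3, 8, 9, 10, 12, 14, 15, 17, 18, 22, 25, 26, 27, 29}


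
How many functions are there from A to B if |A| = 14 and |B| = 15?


Each of |A| = 14 inputs maps to any of |B| = 15 outputs.
# functions = |B|^|A| = 15^14
= 29192926025390625

Number of functions = 29192926025390625


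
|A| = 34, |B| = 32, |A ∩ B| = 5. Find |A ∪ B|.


|A ∪ B| = |A| + |B| - |A ∩ B|
= 34 + 32 - 5
= 61

|A ∪ B| = 61


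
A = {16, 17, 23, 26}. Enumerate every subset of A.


|A| = 4, so |P(A)| = 2^4 = 16
Enumerate subsets by cardinality (0 to 4):
∅, {16}, {17}, {23}, {26}, {16, 17}, {16, 23}, {16, 26}, {17, 23}, {17, 26}, {23, 26}, {16, 17, 23}, {16, 17, 26}, {16, 23, 26}, {17, 23, 26}, {16, 17, 23, 26}

P(A) has 16 subsets: ∅, {16}, {17}, {23}, {26}, {16, 17}, {16, 23}, {16, 26}, {17, 23}, {17, 26}, {23, 26}, {16, 17, 23}, {16, 17, 26}, {16, 23, 26}, {17, 23, 26}, {16, 17, 23, 26}


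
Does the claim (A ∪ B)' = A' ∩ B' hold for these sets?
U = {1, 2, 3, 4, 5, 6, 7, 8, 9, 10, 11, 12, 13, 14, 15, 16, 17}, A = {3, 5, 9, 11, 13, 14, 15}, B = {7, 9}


LHS: A ∪ B = {3, 5, 7, 9, 11, 13, 14, 15}
(A ∪ B)' = U \ (A ∪ B) = {1, 2, 4, 6, 8, 10, 12, 16, 17}
A' = {1, 2, 4, 6, 7, 8, 10, 12, 16, 17}, B' = {1, 2, 3, 4, 5, 6, 8, 10, 11, 12, 13, 14, 15, 16, 17}
Claimed RHS: A' ∩ B' = {1, 2, 4, 6, 8, 10, 12, 16, 17}
Identity is VALID: LHS = RHS = {1, 2, 4, 6, 8, 10, 12, 16, 17} ✓

Identity is valid. (A ∪ B)' = A' ∩ B' = {1, 2, 4, 6, 8, 10, 12, 16, 17}


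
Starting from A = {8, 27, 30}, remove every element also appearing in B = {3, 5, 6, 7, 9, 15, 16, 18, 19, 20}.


A \ B = elements in A but not in B
A = {8, 27, 30}
B = {3, 5, 6, 7, 9, 15, 16, 18, 19, 20}
Remove from A any elements in B
A \ B = {8, 27, 30}

A \ B = {8, 27, 30}


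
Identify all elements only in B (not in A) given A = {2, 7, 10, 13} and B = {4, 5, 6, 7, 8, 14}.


A = {2, 7, 10, 13}
B = {4, 5, 6, 7, 8, 14}
Region: only in B (not in A)
Elements: {4, 5, 6, 8, 14}

Elements only in B (not in A): {4, 5, 6, 8, 14}


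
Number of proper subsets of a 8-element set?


Total subsets = 2^n = 2^8 = 256
Proper subsets exclude the set itself: 2^n - 1
= 256 - 1
= 255

Number of proper subsets = 255


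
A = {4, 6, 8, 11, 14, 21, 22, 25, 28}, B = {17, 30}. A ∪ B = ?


A ∪ B = all elements in A or B (or both)
A = {4, 6, 8, 11, 14, 21, 22, 25, 28}
B = {17, 30}
A ∪ B = {4, 6, 8, 11, 14, 17, 21, 22, 25, 28, 30}

A ∪ B = {4, 6, 8, 11, 14, 17, 21, 22, 25, 28, 30}
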